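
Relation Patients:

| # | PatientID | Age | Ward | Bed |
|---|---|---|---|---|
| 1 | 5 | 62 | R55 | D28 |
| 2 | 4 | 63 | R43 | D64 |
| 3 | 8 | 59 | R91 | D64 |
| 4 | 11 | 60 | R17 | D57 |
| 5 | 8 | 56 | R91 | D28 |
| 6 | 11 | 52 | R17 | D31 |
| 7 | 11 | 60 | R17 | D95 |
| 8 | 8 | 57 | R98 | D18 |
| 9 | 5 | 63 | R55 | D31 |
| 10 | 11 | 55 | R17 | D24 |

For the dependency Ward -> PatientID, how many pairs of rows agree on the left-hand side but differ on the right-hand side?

0

Ward=R55: all 2 rows agree on PatientID — 0 pairs.
Ward=R91: all 2 rows agree on PatientID — 0 pairs.
Ward=R17: all 4 rows agree on PatientID — 0 pairs.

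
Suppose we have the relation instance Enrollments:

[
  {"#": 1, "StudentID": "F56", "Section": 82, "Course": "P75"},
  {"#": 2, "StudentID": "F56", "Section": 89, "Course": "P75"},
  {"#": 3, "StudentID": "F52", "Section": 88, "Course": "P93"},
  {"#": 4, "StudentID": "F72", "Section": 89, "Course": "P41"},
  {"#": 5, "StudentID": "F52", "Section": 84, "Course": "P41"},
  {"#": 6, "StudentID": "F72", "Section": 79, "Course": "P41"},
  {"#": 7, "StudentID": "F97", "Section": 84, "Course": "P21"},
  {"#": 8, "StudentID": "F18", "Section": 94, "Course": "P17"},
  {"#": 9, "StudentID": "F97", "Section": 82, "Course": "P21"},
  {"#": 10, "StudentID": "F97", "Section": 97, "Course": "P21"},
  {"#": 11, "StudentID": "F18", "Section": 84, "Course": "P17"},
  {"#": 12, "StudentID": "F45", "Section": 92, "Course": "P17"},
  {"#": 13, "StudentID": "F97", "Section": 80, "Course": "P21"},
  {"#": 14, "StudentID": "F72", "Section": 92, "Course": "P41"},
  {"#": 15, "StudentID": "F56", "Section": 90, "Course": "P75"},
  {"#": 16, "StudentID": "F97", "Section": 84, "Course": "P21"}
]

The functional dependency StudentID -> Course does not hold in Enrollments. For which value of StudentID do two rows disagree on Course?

F52

StudentID=F56: rows 1, 2, 15 → Course = P75, P75, P75 ✓
StudentID=F52: rows 3, 5 → Course takes values {P93, P41} — violation
StudentID=F72: rows 4, 6, 14 → Course = P41, P41, P41 ✓
StudentID=F97: rows 7, 9, 10, 13, 16 → Course = P21, P21, P21, P21, P21 ✓
StudentID=F18: rows 8, 11 → Course = P17, P17 ✓
StudentID=F45: row 12 → Course = P17 ✓
The only StudentID value with inconsistent Course is StudentID=F52.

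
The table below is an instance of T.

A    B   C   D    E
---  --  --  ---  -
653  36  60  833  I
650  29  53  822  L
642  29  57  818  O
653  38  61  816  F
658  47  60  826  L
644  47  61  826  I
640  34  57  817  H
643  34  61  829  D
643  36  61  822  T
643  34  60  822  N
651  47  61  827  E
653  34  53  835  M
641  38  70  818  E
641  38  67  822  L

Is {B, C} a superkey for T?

Two distinct rows share (B=47, C=61), so {B, C} does not determine every attribute — not a superkey.

No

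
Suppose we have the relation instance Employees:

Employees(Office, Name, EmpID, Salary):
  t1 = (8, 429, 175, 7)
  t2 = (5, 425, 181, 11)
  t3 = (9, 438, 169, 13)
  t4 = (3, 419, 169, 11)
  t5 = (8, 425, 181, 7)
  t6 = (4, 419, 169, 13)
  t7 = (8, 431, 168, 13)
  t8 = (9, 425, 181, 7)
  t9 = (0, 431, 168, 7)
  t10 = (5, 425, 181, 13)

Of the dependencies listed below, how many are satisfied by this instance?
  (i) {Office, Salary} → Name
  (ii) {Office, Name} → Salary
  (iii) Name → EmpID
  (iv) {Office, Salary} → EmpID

(i) {Office, Salary} → Name: (Office=8, Salary=7): rows 1, 5 → Name takes values {429, 425} — violation — fails.
(ii) {Office, Name} → Salary: (Office=5, Name=425): rows 2, 10 → Salary takes values {11, 13} — violation — fails.
(iii) Name → EmpID: every LHS value maps to a single RHS value — holds.
(iv) {Office, Salary} → EmpID: (Office=8, Salary=7): rows 1, 5 → EmpID takes values {175, 181} — violation — fails.
1 of the 4 dependencies holds.

1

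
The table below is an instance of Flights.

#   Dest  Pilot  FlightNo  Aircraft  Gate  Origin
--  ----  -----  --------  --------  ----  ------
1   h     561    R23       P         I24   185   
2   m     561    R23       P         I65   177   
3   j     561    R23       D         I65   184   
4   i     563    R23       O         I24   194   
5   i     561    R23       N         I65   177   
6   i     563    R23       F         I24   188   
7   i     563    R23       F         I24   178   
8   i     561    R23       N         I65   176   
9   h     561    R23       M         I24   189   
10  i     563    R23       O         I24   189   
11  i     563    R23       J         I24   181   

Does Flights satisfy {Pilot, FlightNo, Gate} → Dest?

No

(Pilot=561, FlightNo=R23, Gate=I24): rows 1, 9 → Dest = h, h ✓
(Pilot=561, FlightNo=R23, Gate=I65): rows 2, 3, 5, 8 → Dest takes values {m, j, i} — violation
(Pilot=563, FlightNo=R23, Gate=I24): rows 4, 6, 7, 10, 11 → Dest = i, i, i, i, i ✓
Two rows agree on {Pilot, FlightNo, Gate} but differ on Dest, so {Pilot, FlightNo, Gate} → Dest does not hold.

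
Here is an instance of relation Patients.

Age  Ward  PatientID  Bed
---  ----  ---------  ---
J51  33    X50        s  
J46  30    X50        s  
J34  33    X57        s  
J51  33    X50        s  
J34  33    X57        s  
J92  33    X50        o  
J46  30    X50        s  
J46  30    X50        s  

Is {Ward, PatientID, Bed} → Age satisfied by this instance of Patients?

(Ward=33, PatientID=X50, Bed=s): 2 rows → Age = J51, J51 ✓
(Ward=30, PatientID=X50, Bed=s): 3 rows → Age = J46, J46, J46 ✓
(Ward=33, PatientID=X57, Bed=s): 2 rows → Age = J34, J34 ✓
(Ward=33, PatientID=X50, Bed=o): 1 row → Age = J92 ✓
Every {Ward, PatientID, Bed} value is associated with a single Age value, so {Ward, PatientID, Bed} → Age holds.

Yes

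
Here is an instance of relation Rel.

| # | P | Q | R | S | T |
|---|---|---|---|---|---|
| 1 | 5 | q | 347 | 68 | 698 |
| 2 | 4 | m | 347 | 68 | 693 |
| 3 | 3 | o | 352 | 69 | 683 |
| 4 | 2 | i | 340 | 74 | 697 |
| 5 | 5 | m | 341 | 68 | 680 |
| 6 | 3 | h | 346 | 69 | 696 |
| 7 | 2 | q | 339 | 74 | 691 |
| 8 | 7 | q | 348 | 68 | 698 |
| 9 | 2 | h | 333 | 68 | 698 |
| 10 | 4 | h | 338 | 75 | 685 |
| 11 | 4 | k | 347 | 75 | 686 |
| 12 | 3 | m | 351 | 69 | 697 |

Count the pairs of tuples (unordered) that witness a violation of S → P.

9

S=68: violating pairs (1,2), (1,8), (1,9), (2,5), (2,8), (2,9), (5,8), (5,9), (8,9) — 9 pairs.
S=69: all 3 rows agree on P — 0 pairs.
S=74: all 2 rows agree on P — 0 pairs.
S=75: all 2 rows agree on P — 0 pairs.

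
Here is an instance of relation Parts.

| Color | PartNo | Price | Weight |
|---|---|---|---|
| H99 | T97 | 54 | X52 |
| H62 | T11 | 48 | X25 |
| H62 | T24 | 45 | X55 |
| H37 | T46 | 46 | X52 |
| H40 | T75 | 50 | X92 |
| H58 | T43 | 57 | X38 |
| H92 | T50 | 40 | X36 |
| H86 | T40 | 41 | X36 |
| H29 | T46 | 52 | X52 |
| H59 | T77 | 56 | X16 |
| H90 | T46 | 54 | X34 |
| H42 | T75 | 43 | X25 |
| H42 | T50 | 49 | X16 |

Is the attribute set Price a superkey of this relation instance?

Two distinct rows share Price=54, so Price does not determine every attribute — not a superkey.

No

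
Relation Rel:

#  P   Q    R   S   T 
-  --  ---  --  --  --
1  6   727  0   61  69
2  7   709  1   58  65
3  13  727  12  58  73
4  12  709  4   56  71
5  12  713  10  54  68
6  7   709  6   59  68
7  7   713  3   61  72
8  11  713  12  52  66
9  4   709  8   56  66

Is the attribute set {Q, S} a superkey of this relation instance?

No

Rows 4 and 9 have the same {Q, S} value (Q=709, S=56) but are distinct tuples, so {Q, S} does not determine every attribute — not a superkey.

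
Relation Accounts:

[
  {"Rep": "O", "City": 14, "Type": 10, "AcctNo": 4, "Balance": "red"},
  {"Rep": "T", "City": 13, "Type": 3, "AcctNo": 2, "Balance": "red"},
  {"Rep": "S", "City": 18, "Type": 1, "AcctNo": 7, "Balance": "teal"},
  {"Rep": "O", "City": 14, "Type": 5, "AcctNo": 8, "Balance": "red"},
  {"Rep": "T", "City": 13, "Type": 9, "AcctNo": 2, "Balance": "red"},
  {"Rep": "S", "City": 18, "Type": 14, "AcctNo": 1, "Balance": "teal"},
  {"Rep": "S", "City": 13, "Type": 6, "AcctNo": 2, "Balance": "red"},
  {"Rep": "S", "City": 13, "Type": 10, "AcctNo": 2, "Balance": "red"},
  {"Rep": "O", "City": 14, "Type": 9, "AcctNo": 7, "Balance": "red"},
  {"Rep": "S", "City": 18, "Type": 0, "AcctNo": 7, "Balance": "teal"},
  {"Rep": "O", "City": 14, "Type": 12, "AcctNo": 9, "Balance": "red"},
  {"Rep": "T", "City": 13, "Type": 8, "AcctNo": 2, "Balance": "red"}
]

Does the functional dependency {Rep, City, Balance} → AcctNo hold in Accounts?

No

(Rep=O, City=14, Balance=red): 4 rows → AcctNo takes values {4, 8, 7, 9} — violation
(Rep=T, City=13, Balance=red): 3 rows → AcctNo = 2, 2, 2 ✓
(Rep=S, City=18, Balance=teal): 3 rows → AcctNo takes values {7, 1} — violation
(Rep=S, City=13, Balance=red): 2 rows → AcctNo = 2, 2 ✓
Two rows agree on {Rep, City, Balance} but differ on AcctNo, so {Rep, City, Balance} → AcctNo does not hold.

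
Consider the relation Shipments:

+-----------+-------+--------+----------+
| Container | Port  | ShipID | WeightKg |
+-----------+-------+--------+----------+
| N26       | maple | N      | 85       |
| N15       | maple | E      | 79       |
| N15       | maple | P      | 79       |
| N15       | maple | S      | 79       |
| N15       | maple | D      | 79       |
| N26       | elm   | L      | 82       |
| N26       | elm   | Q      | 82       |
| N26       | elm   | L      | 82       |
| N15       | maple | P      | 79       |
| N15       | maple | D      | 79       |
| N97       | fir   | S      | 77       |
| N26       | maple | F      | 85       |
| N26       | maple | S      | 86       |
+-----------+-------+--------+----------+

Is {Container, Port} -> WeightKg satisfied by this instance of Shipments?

(Container=N26, Port=maple): 3 rows → WeightKg takes values {85, 86} — violation
(Container=N15, Port=maple): 6 rows → WeightKg = 79, 79, 79, 79, 79, 79 ✓
(Container=N26, Port=elm): 3 rows → WeightKg = 82, 82, 82 ✓
(Container=N97, Port=fir): 1 row → WeightKg = 77 ✓
Two rows agree on {Container, Port} but differ on WeightKg, so {Container, Port} -> WeightKg does not hold.

No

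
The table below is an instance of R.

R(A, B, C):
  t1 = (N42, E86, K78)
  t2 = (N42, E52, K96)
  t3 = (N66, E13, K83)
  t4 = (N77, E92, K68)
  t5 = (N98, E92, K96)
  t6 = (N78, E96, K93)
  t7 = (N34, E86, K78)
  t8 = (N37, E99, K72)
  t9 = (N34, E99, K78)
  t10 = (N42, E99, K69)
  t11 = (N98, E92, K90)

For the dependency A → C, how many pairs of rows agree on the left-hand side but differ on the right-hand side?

A=N42: violating pairs (1,2), (1,10), (2,10) — 3 pairs.
A=N98: violating pairs (5,11) — 1 pair.
A=N34: all 2 rows agree on C — 0 pairs.

4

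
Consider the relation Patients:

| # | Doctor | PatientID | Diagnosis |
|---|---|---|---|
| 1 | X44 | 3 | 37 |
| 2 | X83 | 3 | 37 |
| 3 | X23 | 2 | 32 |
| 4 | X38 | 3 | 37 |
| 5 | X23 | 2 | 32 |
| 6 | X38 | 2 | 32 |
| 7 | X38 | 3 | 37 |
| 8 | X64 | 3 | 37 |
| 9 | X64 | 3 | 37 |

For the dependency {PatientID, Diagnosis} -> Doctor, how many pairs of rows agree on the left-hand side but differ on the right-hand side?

(PatientID=3, Diagnosis=37): violating pairs (1,2), (1,4), (1,7), (1,8), (1,9), (2,4), (2,7), (2,8), (2,9), (4,8), (4,9), (7,8), (7,9) — 13 pairs.
(PatientID=2, Diagnosis=32): violating pairs (3,6), (5,6) — 2 pairs.

15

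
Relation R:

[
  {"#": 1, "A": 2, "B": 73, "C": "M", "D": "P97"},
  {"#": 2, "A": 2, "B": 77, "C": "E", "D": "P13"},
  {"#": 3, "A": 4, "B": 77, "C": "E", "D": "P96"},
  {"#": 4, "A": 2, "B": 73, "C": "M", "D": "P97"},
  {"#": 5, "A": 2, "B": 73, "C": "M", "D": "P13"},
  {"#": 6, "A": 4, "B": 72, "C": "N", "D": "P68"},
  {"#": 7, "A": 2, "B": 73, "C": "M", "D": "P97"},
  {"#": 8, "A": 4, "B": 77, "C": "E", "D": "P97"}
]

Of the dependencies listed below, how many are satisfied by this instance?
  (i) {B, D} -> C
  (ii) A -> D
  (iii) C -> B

2

(i) {B, D} -> C: every LHS value maps to a single RHS value — holds.
(ii) A -> D: A=2: rows 1, 2, 4, 5, 7 → D takes values {P97, P13} — violation; A=4: rows 3, 6, 8 → D takes values {P96, P68, P97} — violation — fails.
(iii) C -> B: every LHS value maps to a single RHS value — holds.
2 of the 3 dependencies hold.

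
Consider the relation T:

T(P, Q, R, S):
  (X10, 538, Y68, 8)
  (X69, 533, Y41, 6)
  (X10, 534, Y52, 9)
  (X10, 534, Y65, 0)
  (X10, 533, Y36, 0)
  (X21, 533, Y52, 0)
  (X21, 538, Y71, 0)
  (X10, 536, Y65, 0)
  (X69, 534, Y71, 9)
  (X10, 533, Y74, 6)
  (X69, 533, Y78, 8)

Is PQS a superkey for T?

Yes

All 11 rows have distinct PQS values, so PQS → (all attributes) holds and PQS is a superkey.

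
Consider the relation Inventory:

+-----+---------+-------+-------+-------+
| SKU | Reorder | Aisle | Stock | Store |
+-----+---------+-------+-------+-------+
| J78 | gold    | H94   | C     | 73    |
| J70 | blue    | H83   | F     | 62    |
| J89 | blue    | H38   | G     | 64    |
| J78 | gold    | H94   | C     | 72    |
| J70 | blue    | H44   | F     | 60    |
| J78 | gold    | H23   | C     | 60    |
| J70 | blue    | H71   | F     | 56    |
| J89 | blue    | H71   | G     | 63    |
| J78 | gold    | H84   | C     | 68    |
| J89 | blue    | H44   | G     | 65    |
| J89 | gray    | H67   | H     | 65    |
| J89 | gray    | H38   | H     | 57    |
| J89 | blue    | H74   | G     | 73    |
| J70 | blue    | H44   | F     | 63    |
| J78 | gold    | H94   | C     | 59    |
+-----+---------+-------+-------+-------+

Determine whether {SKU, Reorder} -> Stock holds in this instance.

Yes

(SKU=J78, Reorder=gold): 5 rows → Stock = C, C, C, C, C ✓
(SKU=J70, Reorder=blue): 4 rows → Stock = F, F, F, F ✓
(SKU=J89, Reorder=blue): 4 rows → Stock = G, G, G, G ✓
(SKU=J89, Reorder=gray): 2 rows → Stock = H, H ✓
Every {SKU, Reorder} value is associated with a single Stock value, so {SKU, Reorder} -> Stock holds.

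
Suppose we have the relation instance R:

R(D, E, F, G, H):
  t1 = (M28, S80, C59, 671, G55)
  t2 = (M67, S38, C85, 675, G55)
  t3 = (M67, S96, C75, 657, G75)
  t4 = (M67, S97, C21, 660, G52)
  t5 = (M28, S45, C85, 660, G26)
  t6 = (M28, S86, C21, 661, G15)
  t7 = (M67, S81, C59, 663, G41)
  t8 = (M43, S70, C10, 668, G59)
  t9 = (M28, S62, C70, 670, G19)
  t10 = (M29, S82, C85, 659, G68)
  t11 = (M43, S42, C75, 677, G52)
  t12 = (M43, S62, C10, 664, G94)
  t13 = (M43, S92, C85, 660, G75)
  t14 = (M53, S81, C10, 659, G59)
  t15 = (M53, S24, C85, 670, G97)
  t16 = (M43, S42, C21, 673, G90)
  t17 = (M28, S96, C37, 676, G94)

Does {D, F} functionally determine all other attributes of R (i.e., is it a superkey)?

Rows 8 and 12 have the same {D, F} value (D=M43, F=C10) but are distinct tuples, so {D, F} does not determine every attribute — not a superkey.

No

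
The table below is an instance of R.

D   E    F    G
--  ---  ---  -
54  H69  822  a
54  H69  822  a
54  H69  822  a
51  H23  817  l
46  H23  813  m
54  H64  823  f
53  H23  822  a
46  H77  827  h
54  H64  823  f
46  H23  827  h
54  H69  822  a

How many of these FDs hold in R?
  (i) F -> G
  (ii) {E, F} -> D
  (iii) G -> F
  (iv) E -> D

(i) F -> G: every LHS value maps to a single RHS value — holds.
(ii) {E, F} -> D: every LHS value maps to a single RHS value — holds.
(iii) G -> F: every LHS value maps to a single RHS value — holds.
(iv) E -> D: E=H23: 4 rows → D takes values {51, 46, 53} — violation — fails.
3 of the 4 dependencies hold.

3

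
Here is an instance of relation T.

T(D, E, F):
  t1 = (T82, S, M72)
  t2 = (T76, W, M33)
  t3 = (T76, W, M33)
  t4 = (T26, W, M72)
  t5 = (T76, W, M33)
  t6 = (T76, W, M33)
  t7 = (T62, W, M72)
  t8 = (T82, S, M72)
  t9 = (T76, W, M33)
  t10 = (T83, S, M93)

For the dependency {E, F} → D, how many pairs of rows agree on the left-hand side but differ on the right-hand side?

1

(E=S, F=M72): all 2 rows agree on D — 0 pairs.
(E=W, F=M33): all 5 rows agree on D — 0 pairs.
(E=W, F=M72): violating pairs (4,7) — 1 pair.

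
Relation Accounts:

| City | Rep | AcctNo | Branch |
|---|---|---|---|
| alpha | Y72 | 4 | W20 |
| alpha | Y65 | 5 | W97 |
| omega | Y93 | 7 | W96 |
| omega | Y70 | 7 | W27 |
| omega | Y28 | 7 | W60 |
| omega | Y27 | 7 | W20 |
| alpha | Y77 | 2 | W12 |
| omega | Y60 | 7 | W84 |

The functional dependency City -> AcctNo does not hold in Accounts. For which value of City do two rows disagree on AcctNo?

City=alpha: 3 rows → AcctNo takes values {4, 5, 2} — violation
City=omega: 5 rows → AcctNo = 7, 7, 7, 7, 7 ✓
The only City value with inconsistent AcctNo is City=alpha.

alpha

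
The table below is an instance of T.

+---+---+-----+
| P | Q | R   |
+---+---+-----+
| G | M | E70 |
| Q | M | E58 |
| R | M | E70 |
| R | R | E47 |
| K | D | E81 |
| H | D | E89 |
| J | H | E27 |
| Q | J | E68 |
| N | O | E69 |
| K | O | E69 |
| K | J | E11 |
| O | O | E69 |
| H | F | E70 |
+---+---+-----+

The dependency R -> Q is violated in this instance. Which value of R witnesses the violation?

R=E70: 3 rows → Q takes values {M, F} — violation
R=E58: 1 row → Q = M ✓
R=E47: 1 row → Q = R ✓
R=E81: 1 row → Q = D ✓
R=E89: 1 row → Q = D ✓
R=E27: 1 row → Q = H ✓
R=E68: 1 row → Q = J ✓
R=E69: 3 rows → Q = O, O, O ✓
R=E11: 1 row → Q = J ✓
The only R value with inconsistent Q is R=E70.

E70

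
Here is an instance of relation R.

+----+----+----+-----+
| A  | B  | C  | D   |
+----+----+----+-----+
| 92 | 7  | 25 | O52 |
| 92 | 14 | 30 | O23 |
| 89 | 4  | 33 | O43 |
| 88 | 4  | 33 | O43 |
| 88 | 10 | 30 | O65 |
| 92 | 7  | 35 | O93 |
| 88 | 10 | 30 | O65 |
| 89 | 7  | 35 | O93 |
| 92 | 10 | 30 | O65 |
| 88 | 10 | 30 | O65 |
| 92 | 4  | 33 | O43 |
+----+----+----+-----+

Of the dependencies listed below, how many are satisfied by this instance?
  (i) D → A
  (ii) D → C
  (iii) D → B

(i) D → A: D=O43: 3 rows → A takes values {89, 88, 92} — violation; D=O65: 4 rows → A takes values {88, 92} — violation; D=O93: 2 rows → A takes values {92, 89} — violation — fails.
(ii) D → C: every LHS value maps to a single RHS value — holds.
(iii) D → B: every LHS value maps to a single RHS value — holds.
2 of the 3 dependencies hold.

2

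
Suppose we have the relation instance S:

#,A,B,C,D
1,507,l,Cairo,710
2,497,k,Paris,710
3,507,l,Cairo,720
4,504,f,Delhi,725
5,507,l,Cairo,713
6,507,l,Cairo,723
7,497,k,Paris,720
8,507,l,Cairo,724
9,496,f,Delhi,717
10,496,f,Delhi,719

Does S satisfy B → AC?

No

B=l: rows 1, 3, 5, 6, 8 → {A,C} = (507, Cairo), (507, Cairo), (507, Cairo), (507, Cairo), (507, Cairo) ✓
B=k: rows 2, 7 → {A,C} = (497, Paris), (497, Paris) ✓
B=f: rows 4, 9, 10 → {A,C} takes values {(504, Delhi), (496, Delhi)} — violation
Two rows agree on B but differ on AC, so B → AC does not hold.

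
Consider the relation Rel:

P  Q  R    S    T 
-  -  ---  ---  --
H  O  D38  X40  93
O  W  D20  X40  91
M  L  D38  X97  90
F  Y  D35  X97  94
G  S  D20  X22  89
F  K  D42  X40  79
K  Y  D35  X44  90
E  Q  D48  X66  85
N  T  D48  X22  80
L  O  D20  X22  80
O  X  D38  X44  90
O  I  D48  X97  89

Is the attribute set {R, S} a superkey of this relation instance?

Two distinct rows share (R=D20, S=X22), so {R, S} does not determine every attribute — not a superkey.

No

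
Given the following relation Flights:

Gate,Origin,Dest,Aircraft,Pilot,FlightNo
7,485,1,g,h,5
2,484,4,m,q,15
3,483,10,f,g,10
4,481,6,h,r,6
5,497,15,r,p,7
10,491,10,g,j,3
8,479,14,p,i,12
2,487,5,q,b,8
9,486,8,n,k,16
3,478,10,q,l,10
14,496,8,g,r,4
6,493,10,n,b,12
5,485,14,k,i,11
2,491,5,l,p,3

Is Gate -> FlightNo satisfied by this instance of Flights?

No

Gate=7: 1 row → FlightNo = 5 ✓
Gate=2: 3 rows → FlightNo takes values {15, 8, 3} — violation
Gate=3: 2 rows → FlightNo = 10, 10 ✓
Gate=4: 1 row → FlightNo = 6 ✓
Gate=5: 2 rows → FlightNo takes values {7, 11} — violation
Gate=10: 1 row → FlightNo = 3 ✓
Gate=8: 1 row → FlightNo = 12 ✓
Gate=9: 1 row → FlightNo = 16 ✓
Gate=14: 1 row → FlightNo = 4 ✓
Gate=6: 1 row → FlightNo = 12 ✓
Two rows agree on Gate but differ on FlightNo, so Gate -> FlightNo does not hold.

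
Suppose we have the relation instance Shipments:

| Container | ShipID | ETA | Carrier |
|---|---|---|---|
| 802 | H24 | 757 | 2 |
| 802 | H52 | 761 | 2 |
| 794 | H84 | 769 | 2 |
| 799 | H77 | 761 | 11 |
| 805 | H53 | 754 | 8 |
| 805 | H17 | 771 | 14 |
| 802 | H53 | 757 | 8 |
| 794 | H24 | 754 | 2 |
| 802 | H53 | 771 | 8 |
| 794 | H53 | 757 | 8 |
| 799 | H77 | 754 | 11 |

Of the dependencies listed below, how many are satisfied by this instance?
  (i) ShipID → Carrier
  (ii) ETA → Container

1

(i) ShipID → Carrier: every LHS value maps to a single RHS value — holds.
(ii) ETA → Container: ETA=757: 3 rows → Container takes values {802, 794} — violation; ETA=761: 2 rows → Container takes values {802, 799} — violation; ETA=754: 3 rows → Container takes values {805, 794, 799} — violation; ETA=771: 2 rows → Container takes values {805, 802} — violation — fails.
1 of the 2 dependencies holds.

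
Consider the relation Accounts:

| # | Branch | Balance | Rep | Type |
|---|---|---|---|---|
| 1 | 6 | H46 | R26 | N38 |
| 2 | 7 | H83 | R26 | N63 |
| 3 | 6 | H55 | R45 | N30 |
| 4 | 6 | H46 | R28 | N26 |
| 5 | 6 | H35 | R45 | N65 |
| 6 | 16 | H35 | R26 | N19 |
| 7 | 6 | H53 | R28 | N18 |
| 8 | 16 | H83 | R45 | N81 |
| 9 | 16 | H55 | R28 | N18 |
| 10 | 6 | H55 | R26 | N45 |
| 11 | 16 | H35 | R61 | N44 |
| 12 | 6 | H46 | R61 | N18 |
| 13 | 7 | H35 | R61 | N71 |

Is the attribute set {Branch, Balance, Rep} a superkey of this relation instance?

All 13 rows have distinct {Branch, Balance, Rep} values, so {Branch, Balance, Rep} → (all attributes) holds and {Branch, Balance, Rep} is a superkey.

Yes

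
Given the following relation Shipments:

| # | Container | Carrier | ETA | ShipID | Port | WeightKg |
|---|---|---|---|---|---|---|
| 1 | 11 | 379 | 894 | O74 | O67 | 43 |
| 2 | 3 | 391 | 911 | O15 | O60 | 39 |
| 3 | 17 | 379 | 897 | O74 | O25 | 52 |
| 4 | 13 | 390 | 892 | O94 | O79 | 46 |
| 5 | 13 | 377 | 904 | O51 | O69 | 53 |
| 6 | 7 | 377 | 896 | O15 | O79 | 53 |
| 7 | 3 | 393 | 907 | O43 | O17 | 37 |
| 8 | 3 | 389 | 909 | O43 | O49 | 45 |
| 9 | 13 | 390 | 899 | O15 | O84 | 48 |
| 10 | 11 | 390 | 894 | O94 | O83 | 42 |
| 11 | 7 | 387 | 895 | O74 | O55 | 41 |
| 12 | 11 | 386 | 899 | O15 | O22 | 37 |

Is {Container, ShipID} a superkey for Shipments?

Rows 7 and 8 have the same {Container, ShipID} value (Container=3, ShipID=O43) but are distinct tuples, so {Container, ShipID} does not determine every attribute — not a superkey.

No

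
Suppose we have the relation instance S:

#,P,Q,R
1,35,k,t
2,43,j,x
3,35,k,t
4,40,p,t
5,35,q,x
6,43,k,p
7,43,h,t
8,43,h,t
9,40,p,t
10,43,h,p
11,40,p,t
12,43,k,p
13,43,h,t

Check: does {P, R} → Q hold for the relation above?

No

(P=35, R=t): rows 1, 3 → Q = k, k ✓
(P=43, R=x): row 2 → Q = j ✓
(P=40, R=t): rows 4, 9, 11 → Q = p, p, p ✓
(P=35, R=x): row 5 → Q = q ✓
(P=43, R=p): rows 6, 10, 12 → Q takes values {k, h} — violation
(P=43, R=t): rows 7, 8, 13 → Q = h, h, h ✓
Two rows agree on {P, R} but differ on Q, so {P, R} → Q does not hold.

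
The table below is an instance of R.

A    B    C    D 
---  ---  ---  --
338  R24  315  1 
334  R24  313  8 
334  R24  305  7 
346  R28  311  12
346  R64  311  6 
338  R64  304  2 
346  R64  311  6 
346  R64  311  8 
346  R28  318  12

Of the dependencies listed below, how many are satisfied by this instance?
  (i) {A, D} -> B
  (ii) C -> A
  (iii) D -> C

2

(i) {A, D} -> B: every LHS value maps to a single RHS value — holds.
(ii) C -> A: every LHS value maps to a single RHS value — holds.
(iii) D -> C: D=8: 2 rows → C takes values {313, 311} — violation; D=12: 2 rows → C takes values {311, 318} — violation — fails.
2 of the 3 dependencies hold.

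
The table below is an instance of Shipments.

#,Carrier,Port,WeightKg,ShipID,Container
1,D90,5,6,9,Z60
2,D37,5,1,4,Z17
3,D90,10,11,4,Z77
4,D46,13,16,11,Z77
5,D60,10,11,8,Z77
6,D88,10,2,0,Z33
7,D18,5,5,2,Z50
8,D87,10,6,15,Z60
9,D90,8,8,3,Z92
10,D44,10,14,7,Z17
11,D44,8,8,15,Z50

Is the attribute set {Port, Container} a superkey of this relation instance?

Rows 3 and 5 have the same {Port, Container} value (Port=10, Container=Z77) but are distinct tuples, so {Port, Container} does not determine every attribute — not a superkey.

No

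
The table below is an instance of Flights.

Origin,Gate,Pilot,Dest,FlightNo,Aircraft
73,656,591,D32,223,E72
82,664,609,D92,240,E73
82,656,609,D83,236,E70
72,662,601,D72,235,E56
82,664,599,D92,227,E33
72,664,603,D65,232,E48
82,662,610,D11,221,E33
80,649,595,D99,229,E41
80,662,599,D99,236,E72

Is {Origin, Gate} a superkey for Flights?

Two distinct rows share (Origin=82, Gate=664), so {Origin, Gate} does not determine every attribute — not a superkey.

No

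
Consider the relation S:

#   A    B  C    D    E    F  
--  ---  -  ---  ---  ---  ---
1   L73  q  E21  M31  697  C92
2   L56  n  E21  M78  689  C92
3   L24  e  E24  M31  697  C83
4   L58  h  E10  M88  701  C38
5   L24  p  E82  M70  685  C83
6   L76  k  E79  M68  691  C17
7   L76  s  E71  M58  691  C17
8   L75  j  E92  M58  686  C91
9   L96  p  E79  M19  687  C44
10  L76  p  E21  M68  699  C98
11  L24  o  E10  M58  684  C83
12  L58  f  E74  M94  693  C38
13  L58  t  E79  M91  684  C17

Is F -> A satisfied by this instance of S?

No

F=C92: rows 1, 2 → A takes values {L73, L56} — violation
F=C83: rows 3, 5, 11 → A = L24, L24, L24 ✓
F=C38: rows 4, 12 → A = L58, L58 ✓
F=C17: rows 6, 7, 13 → A takes values {L76, L58} — violation
F=C91: row 8 → A = L75 ✓
F=C44: row 9 → A = L96 ✓
F=C98: row 10 → A = L76 ✓
Two rows agree on F but differ on A, so F -> A does not hold.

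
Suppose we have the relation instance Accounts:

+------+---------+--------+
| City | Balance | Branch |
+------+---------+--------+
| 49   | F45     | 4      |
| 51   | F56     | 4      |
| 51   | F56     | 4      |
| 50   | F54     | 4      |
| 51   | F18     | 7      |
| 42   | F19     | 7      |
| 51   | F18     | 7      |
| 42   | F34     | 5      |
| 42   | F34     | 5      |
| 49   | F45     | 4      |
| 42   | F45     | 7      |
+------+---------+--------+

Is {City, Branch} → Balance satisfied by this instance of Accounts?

(City=49, Branch=4): 2 rows → Balance = F45, F45 ✓
(City=51, Branch=4): 2 rows → Balance = F56, F56 ✓
(City=50, Branch=4): 1 row → Balance = F54 ✓
(City=51, Branch=7): 2 rows → Balance = F18, F18 ✓
(City=42, Branch=7): 2 rows → Balance takes values {F19, F45} — violation
(City=42, Branch=5): 2 rows → Balance = F34, F34 ✓
Two rows agree on {City, Branch} but differ on Balance, so {City, Branch} → Balance does not hold.

No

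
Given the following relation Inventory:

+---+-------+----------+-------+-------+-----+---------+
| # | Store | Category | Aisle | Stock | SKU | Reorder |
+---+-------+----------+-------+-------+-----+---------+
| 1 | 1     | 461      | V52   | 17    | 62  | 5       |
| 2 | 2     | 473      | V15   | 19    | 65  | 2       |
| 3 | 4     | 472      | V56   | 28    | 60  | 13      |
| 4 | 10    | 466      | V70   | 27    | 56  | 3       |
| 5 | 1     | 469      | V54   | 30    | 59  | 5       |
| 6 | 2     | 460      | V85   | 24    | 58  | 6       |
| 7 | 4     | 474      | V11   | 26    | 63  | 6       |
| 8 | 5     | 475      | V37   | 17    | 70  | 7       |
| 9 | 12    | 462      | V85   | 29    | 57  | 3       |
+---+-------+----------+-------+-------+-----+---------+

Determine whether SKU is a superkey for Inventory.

Yes

All 9 rows have distinct SKU values, so SKU → (all attributes) holds and SKU is a superkey.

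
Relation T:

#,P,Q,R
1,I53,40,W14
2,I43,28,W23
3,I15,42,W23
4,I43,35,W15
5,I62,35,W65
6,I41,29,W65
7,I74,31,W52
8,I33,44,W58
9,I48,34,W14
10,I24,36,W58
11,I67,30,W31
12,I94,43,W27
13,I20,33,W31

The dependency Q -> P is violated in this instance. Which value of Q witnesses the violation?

35

Q=40: row 1 → P = I53 ✓
Q=28: row 2 → P = I43 ✓
Q=42: row 3 → P = I15 ✓
Q=35: rows 4, 5 → P takes values {I43, I62} — violation
Q=29: row 6 → P = I41 ✓
Q=31: row 7 → P = I74 ✓
Q=44: row 8 → P = I33 ✓
Q=34: row 9 → P = I48 ✓
Q=36: row 10 → P = I24 ✓
Q=30: row 11 → P = I67 ✓
Q=43: row 12 → P = I94 ✓
Q=33: row 13 → P = I20 ✓
The only Q value with inconsistent P is Q=35.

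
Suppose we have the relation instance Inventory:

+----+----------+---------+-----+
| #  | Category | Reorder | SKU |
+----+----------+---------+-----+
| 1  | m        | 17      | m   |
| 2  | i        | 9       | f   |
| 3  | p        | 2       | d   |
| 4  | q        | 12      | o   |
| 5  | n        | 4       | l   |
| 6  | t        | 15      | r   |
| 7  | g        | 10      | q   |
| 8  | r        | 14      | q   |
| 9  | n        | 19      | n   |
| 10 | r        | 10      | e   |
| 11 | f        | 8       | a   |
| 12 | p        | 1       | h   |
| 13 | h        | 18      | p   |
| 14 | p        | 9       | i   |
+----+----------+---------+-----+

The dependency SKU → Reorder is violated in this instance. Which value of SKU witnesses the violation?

SKU=m: row 1 → Reorder = 17 ✓
SKU=f: row 2 → Reorder = 9 ✓
SKU=d: row 3 → Reorder = 2 ✓
SKU=o: row 4 → Reorder = 12 ✓
SKU=l: row 5 → Reorder = 4 ✓
SKU=r: row 6 → Reorder = 15 ✓
SKU=q: rows 7, 8 → Reorder takes values {10, 14} — violation
SKU=n: row 9 → Reorder = 19 ✓
SKU=e: row 10 → Reorder = 10 ✓
SKU=a: row 11 → Reorder = 8 ✓
SKU=h: row 12 → Reorder = 1 ✓
SKU=p: row 13 → Reorder = 18 ✓
SKU=i: row 14 → Reorder = 9 ✓
The only SKU value with inconsistent Reorder is SKU=q.

q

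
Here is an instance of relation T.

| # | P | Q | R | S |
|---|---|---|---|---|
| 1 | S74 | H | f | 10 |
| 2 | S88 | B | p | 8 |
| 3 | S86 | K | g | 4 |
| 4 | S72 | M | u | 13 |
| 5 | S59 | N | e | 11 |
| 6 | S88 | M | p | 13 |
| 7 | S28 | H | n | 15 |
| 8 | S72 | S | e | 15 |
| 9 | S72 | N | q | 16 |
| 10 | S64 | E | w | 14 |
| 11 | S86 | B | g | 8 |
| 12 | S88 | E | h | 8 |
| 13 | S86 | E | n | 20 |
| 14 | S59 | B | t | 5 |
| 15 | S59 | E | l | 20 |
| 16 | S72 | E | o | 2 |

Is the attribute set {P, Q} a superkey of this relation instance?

All 16 rows have distinct {P, Q} values, so {P, Q} → (all attributes) holds and {P, Q} is a superkey.

Yes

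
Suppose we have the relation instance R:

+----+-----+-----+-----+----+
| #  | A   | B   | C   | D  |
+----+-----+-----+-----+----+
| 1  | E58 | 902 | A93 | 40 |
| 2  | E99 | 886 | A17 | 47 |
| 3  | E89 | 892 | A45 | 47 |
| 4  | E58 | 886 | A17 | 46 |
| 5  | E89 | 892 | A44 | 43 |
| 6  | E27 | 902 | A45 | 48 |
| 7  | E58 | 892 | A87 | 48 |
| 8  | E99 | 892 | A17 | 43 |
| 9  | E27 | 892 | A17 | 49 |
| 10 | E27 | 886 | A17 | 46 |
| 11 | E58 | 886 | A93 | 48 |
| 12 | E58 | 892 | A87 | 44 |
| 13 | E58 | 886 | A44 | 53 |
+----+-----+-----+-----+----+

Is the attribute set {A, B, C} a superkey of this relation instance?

No

Rows 7 and 12 have the same {A, B, C} value (A=E58, B=892, C=A87) but are distinct tuples, so {A, B, C} does not determine every attribute — not a superkey.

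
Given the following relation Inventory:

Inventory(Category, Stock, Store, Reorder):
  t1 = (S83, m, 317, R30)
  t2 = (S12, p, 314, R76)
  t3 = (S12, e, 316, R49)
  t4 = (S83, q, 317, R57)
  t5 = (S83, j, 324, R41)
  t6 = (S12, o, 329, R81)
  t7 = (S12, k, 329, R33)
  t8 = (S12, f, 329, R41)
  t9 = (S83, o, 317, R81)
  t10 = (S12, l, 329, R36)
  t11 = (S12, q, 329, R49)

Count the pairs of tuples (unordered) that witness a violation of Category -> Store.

Category=S83: violating pairs (1,5), (4,5), (5,9) — 3 pairs.
Category=S12: violating pairs (2,3), (2,6), (2,7), (2,8), (2,10), (2,11), (3,6), (3,7), (3,8), (3,10), (3,11) — 11 pairs.

14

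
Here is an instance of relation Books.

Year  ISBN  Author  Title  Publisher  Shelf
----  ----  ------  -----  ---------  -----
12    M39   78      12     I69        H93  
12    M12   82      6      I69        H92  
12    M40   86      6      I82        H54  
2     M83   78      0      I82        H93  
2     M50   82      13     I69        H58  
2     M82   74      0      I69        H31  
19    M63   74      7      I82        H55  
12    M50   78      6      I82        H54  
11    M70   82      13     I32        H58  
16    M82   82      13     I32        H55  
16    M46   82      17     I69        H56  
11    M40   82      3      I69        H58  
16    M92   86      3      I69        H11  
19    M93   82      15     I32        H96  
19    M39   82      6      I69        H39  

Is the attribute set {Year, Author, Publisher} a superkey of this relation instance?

Yes

All 15 rows have distinct {Year, Author, Publisher} values, so {Year, Author, Publisher} → (all attributes) holds and {Year, Author, Publisher} is a superkey.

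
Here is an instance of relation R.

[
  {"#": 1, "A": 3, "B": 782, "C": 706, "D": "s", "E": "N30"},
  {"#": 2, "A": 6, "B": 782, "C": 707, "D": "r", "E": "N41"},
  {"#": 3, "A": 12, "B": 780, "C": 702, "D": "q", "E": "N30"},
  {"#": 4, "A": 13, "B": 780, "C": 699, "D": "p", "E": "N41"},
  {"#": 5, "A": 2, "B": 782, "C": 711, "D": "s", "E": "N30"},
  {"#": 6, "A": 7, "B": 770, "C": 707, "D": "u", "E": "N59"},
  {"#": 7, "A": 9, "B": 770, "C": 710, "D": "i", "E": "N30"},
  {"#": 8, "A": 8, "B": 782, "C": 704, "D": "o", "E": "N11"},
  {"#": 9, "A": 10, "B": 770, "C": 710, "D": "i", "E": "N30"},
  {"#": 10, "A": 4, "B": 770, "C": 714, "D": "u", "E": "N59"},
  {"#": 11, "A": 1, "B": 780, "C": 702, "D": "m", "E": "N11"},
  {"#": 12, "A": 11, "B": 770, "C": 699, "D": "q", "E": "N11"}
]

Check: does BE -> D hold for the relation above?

(B=782, E=N30): rows 1, 5 → D = s, s ✓
(B=782, E=N41): row 2 → D = r ✓
(B=780, E=N30): row 3 → D = q ✓
(B=780, E=N41): row 4 → D = p ✓
(B=770, E=N59): rows 6, 10 → D = u, u ✓
(B=770, E=N30): rows 7, 9 → D = i, i ✓
(B=782, E=N11): row 8 → D = o ✓
(B=780, E=N11): row 11 → D = m ✓
(B=770, E=N11): row 12 → D = q ✓
Every BE value is associated with a single D value, so BE -> D holds.

Yes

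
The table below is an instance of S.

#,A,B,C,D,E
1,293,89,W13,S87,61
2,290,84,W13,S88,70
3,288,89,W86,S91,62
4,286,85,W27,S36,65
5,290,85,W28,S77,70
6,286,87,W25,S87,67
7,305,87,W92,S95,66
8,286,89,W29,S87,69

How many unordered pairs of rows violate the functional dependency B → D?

B=89: violating pairs (1,3), (3,8) — 2 pairs.
B=85: violating pairs (4,5) — 1 pair.
B=87: violating pairs (6,7) — 1 pair.

4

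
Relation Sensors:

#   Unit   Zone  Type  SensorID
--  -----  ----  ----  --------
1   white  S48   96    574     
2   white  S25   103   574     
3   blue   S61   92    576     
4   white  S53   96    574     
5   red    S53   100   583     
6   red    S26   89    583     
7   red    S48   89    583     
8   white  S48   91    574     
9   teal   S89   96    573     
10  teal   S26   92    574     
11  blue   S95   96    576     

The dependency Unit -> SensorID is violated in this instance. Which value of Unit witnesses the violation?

teal

Unit=white: rows 1, 2, 4, 8 → SensorID = 574, 574, 574, 574 ✓
Unit=blue: rows 3, 11 → SensorID = 576, 576 ✓
Unit=red: rows 5, 6, 7 → SensorID = 583, 583, 583 ✓
Unit=teal: rows 9, 10 → SensorID takes values {573, 574} — violation
The only Unit value with inconsistent SensorID is Unit=teal.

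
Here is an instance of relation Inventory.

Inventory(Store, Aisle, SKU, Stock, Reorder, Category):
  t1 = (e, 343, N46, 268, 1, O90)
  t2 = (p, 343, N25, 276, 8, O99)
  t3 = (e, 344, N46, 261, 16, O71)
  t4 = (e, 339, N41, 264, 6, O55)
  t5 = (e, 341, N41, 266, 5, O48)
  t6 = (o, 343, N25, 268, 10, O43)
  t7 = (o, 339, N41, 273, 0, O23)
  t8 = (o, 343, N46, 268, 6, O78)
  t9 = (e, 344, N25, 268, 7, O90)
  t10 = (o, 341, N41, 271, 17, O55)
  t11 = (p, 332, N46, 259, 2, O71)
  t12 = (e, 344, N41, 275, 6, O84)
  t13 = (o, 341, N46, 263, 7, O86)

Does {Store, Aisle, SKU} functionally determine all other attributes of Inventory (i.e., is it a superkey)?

Yes

All 13 rows have distinct {Store, Aisle, SKU} values, so {Store, Aisle, SKU} → (all attributes) holds and {Store, Aisle, SKU} is a superkey.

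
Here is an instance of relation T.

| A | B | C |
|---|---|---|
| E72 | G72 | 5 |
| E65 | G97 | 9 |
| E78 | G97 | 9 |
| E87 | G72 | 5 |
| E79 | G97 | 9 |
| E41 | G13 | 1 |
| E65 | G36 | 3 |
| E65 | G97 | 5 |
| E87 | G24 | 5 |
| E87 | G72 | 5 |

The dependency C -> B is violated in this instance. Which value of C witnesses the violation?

5

C=5: 5 rows → B takes values {G72, G97, G24} — violation
C=9: 3 rows → B = G97, G97, G97 ✓
C=1: 1 row → B = G13 ✓
C=3: 1 row → B = G36 ✓
The only C value with inconsistent B is C=5.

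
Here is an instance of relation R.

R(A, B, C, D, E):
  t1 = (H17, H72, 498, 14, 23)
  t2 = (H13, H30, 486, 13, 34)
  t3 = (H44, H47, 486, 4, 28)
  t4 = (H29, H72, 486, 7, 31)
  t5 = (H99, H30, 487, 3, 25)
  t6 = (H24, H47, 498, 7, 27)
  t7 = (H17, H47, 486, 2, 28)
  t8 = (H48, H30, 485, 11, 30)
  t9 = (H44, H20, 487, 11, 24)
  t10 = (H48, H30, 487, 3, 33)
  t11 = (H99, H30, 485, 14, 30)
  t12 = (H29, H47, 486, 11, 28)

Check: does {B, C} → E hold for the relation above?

No

(B=H72, C=498): row 1 → E = 23 ✓
(B=H30, C=486): row 2 → E = 34 ✓
(B=H47, C=486): rows 3, 7, 12 → E = 28, 28, 28 ✓
(B=H72, C=486): row 4 → E = 31 ✓
(B=H30, C=487): rows 5, 10 → E takes values {25, 33} — violation
(B=H47, C=498): row 6 → E = 27 ✓
(B=H30, C=485): rows 8, 11 → E = 30, 30 ✓
(B=H20, C=487): row 9 → E = 24 ✓
Two rows agree on {B, C} but differ on E, so {B, C} → E does not hold.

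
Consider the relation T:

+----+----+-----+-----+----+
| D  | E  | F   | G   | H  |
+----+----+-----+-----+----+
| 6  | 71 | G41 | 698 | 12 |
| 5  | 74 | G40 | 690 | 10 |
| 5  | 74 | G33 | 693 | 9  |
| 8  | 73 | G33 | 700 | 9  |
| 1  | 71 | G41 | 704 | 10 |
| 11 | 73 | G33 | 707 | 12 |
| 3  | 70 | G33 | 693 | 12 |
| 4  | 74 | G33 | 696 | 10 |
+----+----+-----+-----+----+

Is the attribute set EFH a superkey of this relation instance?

Yes

All 8 rows have distinct EFH values, so EFH → (all attributes) holds and EFH is a superkey.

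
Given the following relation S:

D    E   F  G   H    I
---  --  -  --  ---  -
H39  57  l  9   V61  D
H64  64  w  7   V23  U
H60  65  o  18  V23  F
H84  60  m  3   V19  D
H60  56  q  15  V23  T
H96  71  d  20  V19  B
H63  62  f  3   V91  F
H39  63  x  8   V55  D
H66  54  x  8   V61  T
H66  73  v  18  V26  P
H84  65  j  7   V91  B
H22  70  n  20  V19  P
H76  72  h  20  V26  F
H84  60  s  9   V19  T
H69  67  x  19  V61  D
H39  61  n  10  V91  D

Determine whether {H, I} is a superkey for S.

No

Two distinct rows share (H=V61, I=D), so {H, I} does not determine every attribute — not a superkey.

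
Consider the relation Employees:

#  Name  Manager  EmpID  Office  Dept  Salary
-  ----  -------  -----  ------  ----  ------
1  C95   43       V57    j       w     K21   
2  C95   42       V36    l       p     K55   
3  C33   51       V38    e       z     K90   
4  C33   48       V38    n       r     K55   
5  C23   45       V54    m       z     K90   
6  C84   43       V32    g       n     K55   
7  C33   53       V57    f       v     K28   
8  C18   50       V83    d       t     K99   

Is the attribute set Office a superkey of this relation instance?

Yes

All 8 rows have distinct Office values, so Office → (all attributes) holds and Office is a superkey.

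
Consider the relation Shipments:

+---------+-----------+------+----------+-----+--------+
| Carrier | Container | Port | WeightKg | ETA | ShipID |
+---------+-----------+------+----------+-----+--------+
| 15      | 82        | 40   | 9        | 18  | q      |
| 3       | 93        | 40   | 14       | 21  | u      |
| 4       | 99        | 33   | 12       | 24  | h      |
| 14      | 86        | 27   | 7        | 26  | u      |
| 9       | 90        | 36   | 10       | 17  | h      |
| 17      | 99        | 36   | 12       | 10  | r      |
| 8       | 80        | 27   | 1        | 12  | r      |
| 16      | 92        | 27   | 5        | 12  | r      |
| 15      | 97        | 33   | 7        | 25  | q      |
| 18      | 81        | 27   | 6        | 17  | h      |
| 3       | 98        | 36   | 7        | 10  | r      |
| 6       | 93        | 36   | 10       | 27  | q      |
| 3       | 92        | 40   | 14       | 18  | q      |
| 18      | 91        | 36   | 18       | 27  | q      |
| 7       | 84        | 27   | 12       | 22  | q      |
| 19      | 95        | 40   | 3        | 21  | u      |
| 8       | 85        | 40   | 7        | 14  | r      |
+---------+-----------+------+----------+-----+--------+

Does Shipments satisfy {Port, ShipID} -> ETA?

Yes

(Port=40, ShipID=q): 2 rows → ETA = 18, 18 ✓
(Port=40, ShipID=u): 2 rows → ETA = 21, 21 ✓
(Port=33, ShipID=h): 1 row → ETA = 24 ✓
(Port=27, ShipID=u): 1 row → ETA = 26 ✓
(Port=36, ShipID=h): 1 row → ETA = 17 ✓
(Port=36, ShipID=r): 2 rows → ETA = 10, 10 ✓
(Port=27, ShipID=r): 2 rows → ETA = 12, 12 ✓
(Port=33, ShipID=q): 1 row → ETA = 25 ✓
(Port=27, ShipID=h): 1 row → ETA = 17 ✓
(Port=36, ShipID=q): 2 rows → ETA = 27, 27 ✓
(Port=27, ShipID=q): 1 row → ETA = 22 ✓
(Port=40, ShipID=r): 1 row → ETA = 14 ✓
Every {Port, ShipID} value is associated with a single ETA value, so {Port, ShipID} -> ETA holds.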